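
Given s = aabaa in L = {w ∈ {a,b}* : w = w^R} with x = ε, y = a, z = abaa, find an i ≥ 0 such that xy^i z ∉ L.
i = 2

xy²z = ε · aa · abaa = aaabaa; aaabaa reversed is aabaaa ≠ aaabaa, so it is not a palindrome and is not in L.
(Other choices also work, e.g. i = 0, 3; only i = 1 is guaranteed to stay in L since xy¹z = s.)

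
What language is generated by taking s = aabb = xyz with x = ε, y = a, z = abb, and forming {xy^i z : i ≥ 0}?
{xy^i z : i ≥ 0} = {a^(i+1) b^2 : i ≥ 0} = {abb, aabb, aaabb, ...}

With x = ε, y = a, z = abb: Starting with aabb and pumping the first 'a' (z = abb keeps the second 'a'), we get strings with i+1 a's followed by 2 b's for i = 0, 1, 2, ...; note bb is not produced because z always contributes one a.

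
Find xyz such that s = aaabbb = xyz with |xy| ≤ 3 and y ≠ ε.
x = 'a', y = 'a', z = 'abbb'

For s = aaabbb and p = 3, one valid decomposition is:
- x = 'a' (length 1)
- y = 'a' (length 1)
- z = 'abbb' (length 4)

Verification:
- xyz = 'a' + 'a' + 'abbb' = aaabbb ✓
- |xy| = 2 ≤ 3 ✓
- |y| = 1 > 0 ✓

All pumping lemma constraints are satisfied.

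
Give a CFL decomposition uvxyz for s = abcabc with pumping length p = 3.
u='ab', v='c', x='a', y='b', z='c'

For s = abcabc with pumping length p = 3:

One valid decomposition:
- u = 'ab'
- v = 'c'
- x = 'a'
- y = 'b'
- z = 'c'

Verification:
- uvxyz = 'ab' + 'c' + 'a' + 'b' + 'c' = abcabc ✓
- |vxy| = |'cab'| = 3 ≤ 3 ✓
- |vy| = |'cb'| = 2 > 0 ✓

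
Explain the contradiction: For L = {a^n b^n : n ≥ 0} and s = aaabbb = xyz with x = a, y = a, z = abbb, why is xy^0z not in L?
xy⁰z = aabbb ∉ L

Pumping with i = 0 replaces y = a by y⁰ = ε:
- Original: s = xyz = aaabbb; aaabbb = a^3 b^3 has equal counts (3 = 3), so it is in L
- Pumped: xy⁰z = a · ε · abbb = aabbb
- aabbb has 2 a's and 3 b's; 2 ≠ 3, so it is not in L

The pumping lemma would require xy⁰z ∈ L, so this decomposition yields a contradiction.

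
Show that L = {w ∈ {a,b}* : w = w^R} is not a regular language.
Assume for contradiction that L is regular, and let p ≥ 1 be the pumping length given by the pumping lemma.
Choose s = a^p b a^p. Then s ∈ L (it reads the same in both directions) and |s| = 2p + 1 ≥ p.
By the pumping lemma, s = xyz for some x, y, z with |xy| ≤ p, |y| ≥ 1, and xy^i z ∈ L for every i ≥ 0.
Since |xy| ≤ p and the first p symbols of s are all a's, y = a^k for some k with 1 ≤ k ≤ p.

Take i = 2: xy²z = a^(p + k) b a^p.
Its reversal is a^p b a^(p + k). These differ because the block of a's before the unique b has length p + k in one and p in the other, and p + k ≠ p since k ≥ 1. So xy²z is not a palindrome, i.e. xy²z ∉ L.

This contradicts the pumping lemma, which requires xy^i z ∈ L for all i ≥ 0.
Hence L = {w ∈ {a,b}* : w = w^R} is not regular. ∎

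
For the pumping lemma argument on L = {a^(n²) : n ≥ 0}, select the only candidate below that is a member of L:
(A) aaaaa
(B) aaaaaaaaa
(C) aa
(B) aaaaaaaaa

The pumping lemma is applied to a string s that lies in L, so first check membership of each option:
- (A) aaaaa has length 5, strictly between 2² = 4 and 3² = 9, so it is not in L ✗
- (B) aaaaaaaaa has length 9 = 3², a perfect square, so it is in L ✓
- (C) aa has length 2, strictly between 1² = 1 and 2² = 4, so it is not in L ✗

Only (B) aaaaaaaaa is in L, so it is the only candidate that could play the role of s.
(In a complete proof one picks s in terms of the pumping length p so that |s| ≥ p is guaranteed; a fixed string like aaaaaaaaa illustrates the shape of such an s.)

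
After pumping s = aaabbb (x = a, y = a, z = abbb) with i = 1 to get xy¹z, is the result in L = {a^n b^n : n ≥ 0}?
Yes

xy¹z = a · a · abbb = aaabbb.
aaabbb = a^3 b^3 has equal counts (3 = 3), so it is in L.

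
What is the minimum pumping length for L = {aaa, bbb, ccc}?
p = 4

For a finite language L, the pumping lemma holds vacuously if p > max|s| for s ∈ L.

The longest string in L = {aaa, bbb, ccc} has length 3.
If p = 4, then no string s ∈ L has |s| ≥ p, so the condition is vacuously true.

The minimum pumping length is p = 4.

Why no smaller p works: for any p ≤ 3, the longest string s ∈ L has |s| = 3 ≥ p, so it would
have to be pumpable; but pumping up (i = 2, 3, ...) produces ever longer strings, which cannot all lie in the
finite language L. So the pumping property fails for every p ≤ 3.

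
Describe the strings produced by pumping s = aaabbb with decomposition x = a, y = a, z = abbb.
{xy^i z : i ≥ 0} = {a^(2+i) b^3 : i ≥ 0} = {aabbb, aaabbb, aaaabbb, ...}

With x = a, y = a, z = abbb: Starting with aaabbb and pumping the second 'a', we get strings with 2+i a's followed by 3 b's for i = 0, 1, 2, ...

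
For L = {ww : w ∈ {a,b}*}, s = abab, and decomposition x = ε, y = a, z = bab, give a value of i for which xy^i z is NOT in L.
i = 0

xy⁰z = ε · ε · bab = bab; bab has odd length 3, so it cannot be written as ww and is not in L.
(Other choices also work, e.g. i = 2, 3; only i = 1 is guaranteed to stay in L since xy¹z = s.)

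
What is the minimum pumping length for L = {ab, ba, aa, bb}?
p = 3

For a finite language L, the pumping lemma holds vacuously if p > max|s| for s ∈ L.

The longest string in L = {ab, ba, aa, bb} has length 2.
If p = 3, then no string s ∈ L has |s| ≥ p, so the condition is vacuously true.

The minimum pumping length is p = 3.

Why no smaller p works: for any p ≤ 2, the longest string s ∈ L has |s| = 2 ≥ p, so it would
have to be pumpable; but pumping up (i = 2, 3, ...) produces ever longer strings, which cannot all lie in the
finite language L. So the pumping property fails for every p ≤ 2.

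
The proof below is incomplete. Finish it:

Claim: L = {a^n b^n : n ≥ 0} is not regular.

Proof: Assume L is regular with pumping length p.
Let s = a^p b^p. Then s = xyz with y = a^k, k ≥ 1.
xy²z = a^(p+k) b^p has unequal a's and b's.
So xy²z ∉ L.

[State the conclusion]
This contradicts the pumping lemma for regular languages,
which guarantees xy^i z ∈ L for all i ≥ 0.

Since our assumption that L is regular leads to a contradiction,
we conclude that L = {a^n b^n : n ≥ 0} is NOT regular. ∎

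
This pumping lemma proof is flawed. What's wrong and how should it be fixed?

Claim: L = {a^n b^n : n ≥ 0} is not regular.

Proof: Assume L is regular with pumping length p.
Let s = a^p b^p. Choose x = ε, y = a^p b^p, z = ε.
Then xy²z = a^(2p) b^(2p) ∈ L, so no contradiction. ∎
Error: The decomposition violates |xy| ≤ p. With y = a^p b^p, |xy| = |y| = 2p > p. (The proof also miscomputes xy²z, which would be a^p b^p a^p b^p rather than a^(2p) b^(2p), and it wrongly treats one harmless decomposition as settling the matter — the prover does not get to choose the decomposition.)

Correction: The pumping lemma requires |xy| ≤ p, and the argument must handle every decomposition satisfying |xy| ≤ p, |y| ≥ 1. Since s starts with p a's, any such y consists only of a's, say y = a^k with k ≥ 1. Then xy²z = a^(p+k) b^p has unequal numbers of a's and b's, so xy²z ∉ L — the required contradiction.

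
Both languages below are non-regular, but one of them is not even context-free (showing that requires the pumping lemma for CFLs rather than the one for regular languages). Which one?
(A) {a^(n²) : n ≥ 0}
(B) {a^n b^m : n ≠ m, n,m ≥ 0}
(A) {a^(n²) : n ≥ 0}

(A) {a^(n²) : n ≥ 0} requires the CFL pumping lemma.

- {a^n b^m : n ≠ m, n,m ≥ 0} is context-free (but not regular)
  • Can be shown non-regular with the regular pumping lemma
  • After pumping a's, we can make n = m

- {a^(n²) : n ≥ 0} is NOT context-free
  • Requires the CFL pumping lemma to prove
  • Gaps between squares grow unboundedly

The CFL pumping lemma is "stronger" in that it can prove non-membership
in the larger class of context-free languages.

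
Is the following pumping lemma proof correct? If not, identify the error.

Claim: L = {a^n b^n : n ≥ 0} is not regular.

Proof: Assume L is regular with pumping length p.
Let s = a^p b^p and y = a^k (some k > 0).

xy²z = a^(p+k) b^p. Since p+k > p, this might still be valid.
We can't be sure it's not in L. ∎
The proof is INCORRECT.

Error: The conclusion is wrong.
xy²z = a^(p+k) b^p is definitely NOT in L because the number of a's (p+k) ≠ number of b's (p).
The proof incorrectly doubts what is actually a valid contradiction.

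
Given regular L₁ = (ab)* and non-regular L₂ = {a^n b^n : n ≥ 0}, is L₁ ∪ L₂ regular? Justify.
No — L₁ ∪ L₂ is not regular.

Let U = (ab)* ∪ {a^n b^n}. If U were regular, then U ∩ aa*bb* would be regular (closure under intersection with a regular language). But (ab)* ∩ aa*bb* = {ab} and {a^n b^n} ∩ aa*bb* = {a^n b^n : n ≥ 1}, so U ∩ aa*bb* = {a^n b^n : n ≥ 1}, which is not regular. Hence U is not regular.

Note that the bare facts "L₁ regular, L₂ non-regular" do not settle the question by themselves: the closure of regular languages under ∪, ∩, complement and difference applies only when BOTH operands are regular. With a non-regular operand the result can come out regular or non-regular depending on the specific languages, so one has to work out L₁ ∪ L₂ for this particular pair, as above.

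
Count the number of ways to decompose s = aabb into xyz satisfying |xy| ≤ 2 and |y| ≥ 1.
3

For s = 'aabb' with pumping length p = 2:

Constraints: |xy| ≤ 2, |y| > 0

Valid decompositions (|xy| ≤ p, |y| ≥ 1):
  • x='', y='a', z='abb'
  • x='a', y='a', z='bb'
  • x='', y='aa', z='bb'

Total count: 3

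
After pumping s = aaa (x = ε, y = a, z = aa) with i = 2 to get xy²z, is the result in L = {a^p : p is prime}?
No

xy²z = ε · aa · aa = aaaa.
aaaa has length 4 = 2 × 2, which is not prime, so it is not in L.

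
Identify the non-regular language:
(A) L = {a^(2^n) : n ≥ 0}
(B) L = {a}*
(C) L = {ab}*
(A) {a^(2^n) : n ≥ 0}

(A) L = {a^(2^n) : n ≥ 0} is NOT regular.

The pumping lemma can be used to prove this:
After pumping, length is no longer a power of 2

The other languages are regular because they can be recognized by finite automata.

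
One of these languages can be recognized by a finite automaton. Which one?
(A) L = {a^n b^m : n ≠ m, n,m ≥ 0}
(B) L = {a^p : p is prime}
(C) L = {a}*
(C) {a}*

(C) L = {a}* is regular.

This can be recognized by a finite automaton (DFA/NFA).
Regular expressions like {a}* define regular languages.

The other choices are not regular:
- {a^n b^m : n ≠ m, n,m ≥ 0}: After pumping a's, we can make n = m
- {a^p : p is prime}: After pumping, the length becomes composite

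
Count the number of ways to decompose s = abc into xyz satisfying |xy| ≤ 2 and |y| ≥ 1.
3

For s = 'abc' with pumping length p = 2:

Constraints: |xy| ≤ 2, |y| > 0

Valid decompositions (|xy| ≤ p, |y| ≥ 1):
  • x='', y='a', z='bc'
  • x='a', y='b', z='c'
  • x='', y='ab', z='c'

Total count: 3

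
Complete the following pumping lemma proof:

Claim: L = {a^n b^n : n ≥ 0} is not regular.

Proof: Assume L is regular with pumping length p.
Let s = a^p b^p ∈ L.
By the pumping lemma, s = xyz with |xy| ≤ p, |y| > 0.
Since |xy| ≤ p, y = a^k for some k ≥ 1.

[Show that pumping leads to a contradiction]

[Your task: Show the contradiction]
Consider xy²z = a^(p+k) b^p.

Since k ≥ 1, we have p + k > p.
So xy²z has more a's than b's: (p+k) a's vs p b's.
This means xy²z ∉ L because a^n b^n requires equal counts.

This contradicts the pumping lemma which states xy²z ∈ L.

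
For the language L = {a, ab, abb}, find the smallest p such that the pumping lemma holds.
p = 4

For a finite language L, the pumping lemma holds vacuously if p > max|s| for s ∈ L.

The longest string in L = {a, ab, abb} has length 3.
If p = 4, then no string s ∈ L has |s| ≥ p, so the condition is vacuously true.

The minimum pumping length is p = 4.

Why no smaller p works: for any p ≤ 3, the longest string s ∈ L has |s| = 3 ≥ p, so it would
have to be pumpable; but pumping up (i = 2, 3, ...) produces ever longer strings, which cannot all lie in the
finite language L. So the pumping property fails for every p ≤ 3.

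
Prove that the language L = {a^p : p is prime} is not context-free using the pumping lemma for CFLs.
Assume for contradiction that L is context-free, and let p ≥ 1 be the pumping length given by the pumping lemma for CFLs.
Choose a prime q with q ≥ p and let s = a^q. Then s ∈ L and |s| = q ≥ p.
By the CFL pumping lemma, s = uvxyz for some u, v, x, y, z with |vxy| ≤ p, |vy| ≥ 1, and uv^i xy^i z ∈ L for every i ≥ 0.
All symbols are a's, so only lengths matter: let k = |vy|, with 1 ≤ k ≤ p. Then |uv^i xy^i z| = q + (i − 1)k.

Take i = q + 1: the length is q + qk = q(k + 1).
Both factors satisfy q ≥ 2 and k + 1 ≥ 2, so q(k + 1) is composite and uv^(q+1) xy^(q+1) z ∉ L.

This contradicts the CFL pumping lemma, which requires uv^i xy^i z ∈ L for all i ≥ 0.
Hence L = {a^p : p is prime} is not context-free. ∎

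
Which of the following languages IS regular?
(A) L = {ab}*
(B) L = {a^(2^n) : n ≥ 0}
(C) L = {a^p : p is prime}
(A) {ab}*

(A) L = {ab}* is regular.

This can be recognized by a finite automaton (DFA/NFA).
Regular expressions like {ab}* define regular languages.

The other choices are not regular:
- {a^(2^n) : n ≥ 0}: After pumping, length is no longer a power of 2
- {a^p : p is prime}: After pumping, the length becomes composite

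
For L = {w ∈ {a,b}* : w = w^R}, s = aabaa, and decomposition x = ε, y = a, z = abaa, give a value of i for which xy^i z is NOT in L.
i = 0

xy⁰z = ε · ε · abaa = abaa; abaa reversed is aaba ≠ abaa, so it is not a palindrome and is not in L.
(Other choices also work, e.g. i = 2, 3; only i = 1 is guaranteed to stay in L since xy¹z = s.)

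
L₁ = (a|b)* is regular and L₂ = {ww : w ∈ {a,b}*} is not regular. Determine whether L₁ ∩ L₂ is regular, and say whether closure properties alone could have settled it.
No — L₁ ∩ L₂ is not regular.

(a|b)* is all strings over {a,b}, so L₁ ∩ L₂ = {ww : w ∈ {a,b}*} = L₂ itself, which is not regular (pump s = a^p b a^p b).

Note that the bare facts "L₁ regular, L₂ non-regular" do not settle the question by themselves: the closure of regular languages under ∪, ∩, complement and difference applies only when BOTH operands are regular. With a non-regular operand the result can come out regular or non-regular depending on the specific languages, so one has to work out L₁ ∩ L₂ for this particular pair, as above.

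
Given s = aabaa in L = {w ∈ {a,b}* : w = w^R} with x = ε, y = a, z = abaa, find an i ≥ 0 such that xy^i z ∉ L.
i = 0

xy⁰z = ε · ε · abaa = abaa; abaa reversed is aaba ≠ abaa, so it is not a palindrome and is not in L.
(Other choices also work, e.g. i = 2, 3; only i = 1 is guaranteed to stay in L since xy¹z = s.)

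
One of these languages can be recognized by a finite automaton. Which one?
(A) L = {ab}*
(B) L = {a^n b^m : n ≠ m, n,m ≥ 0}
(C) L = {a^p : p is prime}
(A) {ab}*

(A) L = {ab}* is regular.

This can be recognized by a finite automaton (DFA/NFA).
Regular expressions like {ab}* define regular languages.

The other choices are not regular:
- {a^n b^m : n ≠ m, n,m ≥ 0}: After pumping a's, we can make n = m
- {a^p : p is prime}: After pumping, the length becomes composite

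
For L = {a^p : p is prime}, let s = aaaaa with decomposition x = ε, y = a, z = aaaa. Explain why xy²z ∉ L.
xy²z = aaaaaa ∉ L

Pumping with i = 2 replaces y = a by y² = aa:
- Original: s = xyz = aaaaa; aaaaa has length 5, which is prime, so it is in L
- Pumped: xy²z = ε · aa · aaaa = aaaaaa
- aaaaaa has length 6 = 2 × 3, which is not prime, so it is not in L

The pumping lemma would require xy²z ∈ L, so this decomposition yields a contradiction.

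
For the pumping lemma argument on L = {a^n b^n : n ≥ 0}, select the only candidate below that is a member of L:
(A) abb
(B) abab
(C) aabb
(C) aabb

The pumping lemma is applied to a string s that lies in L, so first check membership of each option:
- (A) abb has 1 a's and 2 b's; 1 ≠ 2, so it is not in L ✗
- (B) abab has an a after a b, so it is not of the form a^n b^n and is not in L ✗
- (C) aabb = a^2 b^2 has equal counts (2 = 2), so it is in L ✓

Only (C) aabb is in L, so it is the only candidate that could play the role of s.
(In a complete proof one picks s in terms of the pumping length p so that |s| ≥ p is guaranteed; a fixed string like aabb illustrates the shape of such an s.)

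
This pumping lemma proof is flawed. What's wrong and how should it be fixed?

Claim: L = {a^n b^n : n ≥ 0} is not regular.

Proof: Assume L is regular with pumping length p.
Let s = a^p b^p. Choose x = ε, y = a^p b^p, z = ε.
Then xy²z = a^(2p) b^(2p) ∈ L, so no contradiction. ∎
Error: The decomposition violates |xy| ≤ p. With y = a^p b^p, |xy| = |y| = 2p > p. (The proof also miscomputes xy²z, which would be a^p b^p a^p b^p rather than a^(2p) b^(2p), and it wrongly treats one harmless decomposition as settling the matter — the prover does not get to choose the decomposition.)

Correction: The pumping lemma requires |xy| ≤ p, and the argument must handle every decomposition satisfying |xy| ≤ p, |y| ≥ 1. Since s starts with p a's, any such y consists only of a's, say y = a^k with k ≥ 1. Then xy²z = a^(p+k) b^p has unequal numbers of a's and b's, so xy²z ∉ L — the required contradiction.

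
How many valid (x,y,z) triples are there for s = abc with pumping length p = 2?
3

For s = 'abc' with pumping length p = 2:

Constraints: |xy| ≤ 2, |y| > 0

Valid decompositions (|xy| ≤ p, |y| ≥ 1):
  • x='', y='a', z='bc'
  • x='a', y='b', z='c'
  • x='', y='ab', z='c'

Total count: 3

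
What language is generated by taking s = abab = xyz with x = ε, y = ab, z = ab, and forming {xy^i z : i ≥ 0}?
{xy^i z : i ≥ 0} = {(ab)^(i+1) : i ≥ 0} = {ab, abab, ababab, ...}

With x = ε, y = ab, z = ab: Pumping 'ab' gives strings of alternating a's and b's.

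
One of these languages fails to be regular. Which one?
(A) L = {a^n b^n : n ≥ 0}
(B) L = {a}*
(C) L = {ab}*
(A) {a^n b^n : n ≥ 0}

(A) L = {a^n b^n : n ≥ 0} is NOT regular.

The pumping lemma can be used to prove this:
After pumping, the number of a's and b's become unequal

The other languages are regular because they can be recognized by finite automata.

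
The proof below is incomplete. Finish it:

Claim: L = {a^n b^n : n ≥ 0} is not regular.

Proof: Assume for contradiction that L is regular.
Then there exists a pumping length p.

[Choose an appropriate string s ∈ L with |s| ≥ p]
s = a^p b^p

This string is in L (has equal a's and b's) and has length 2p ≥ p.
Any decomposition xyz with |xy| ≤ p means y consists only of a's,
so pumping will unbalance the counts.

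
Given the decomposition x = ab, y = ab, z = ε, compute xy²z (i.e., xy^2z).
ababab

Given x = 'ab', y = 'ab', z = '' and i = 2:

xy^2z = x + y·y·...·y (2 times) + z
       = 'ab' + 'ab'^2 + ''
       = 'ab' + 'abab' + ''
       = 'ababab'

The pumped string is 'ababab' with length 6.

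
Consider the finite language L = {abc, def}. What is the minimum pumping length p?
p = 4

For a finite language L, the pumping lemma holds vacuously if p > max|s| for s ∈ L.

The longest string in L = {abc, def} has length 3.
If p = 4, then no string s ∈ L has |s| ≥ p, so the condition is vacuously true.

The minimum pumping length is p = 4.

Why no smaller p works: for any p ≤ 3, the longest string s ∈ L has |s| = 3 ≥ p, so it would
have to be pumpable; but pumping up (i = 2, 3, ...) produces ever longer strings, which cannot all lie in the
finite language L. So the pumping property fails for every p ≤ 3.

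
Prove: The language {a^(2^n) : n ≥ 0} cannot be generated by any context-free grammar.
Assume for contradiction that L is context-free, and let p ≥ 1 be the pumping length given by the pumping lemma for CFLs.
Choose s = a^(2^p). Then s ∈ L and |s| = 2^p ≥ p.
By the CFL pumping lemma, s = uvxyz for some u, v, x, y, z with |vxy| ≤ p, |vy| ≥ 1, and uv^i xy^i z ∈ L for every i ≥ 0.
All symbols are a's, so only lengths matter: let k = |vy|, with 1 ≤ k ≤ |vxy| ≤ p < 2^p.

Take i = 2: |uv²xy²z| = 2^p + k, and 2^p < 2^p + k < 2^p + 2^p = 2^(p+1).
So the length lies strictly between consecutive powers of two and is not a power of 2; uv²xy²z ∉ L.

This contradicts the CFL pumping lemma, which requires uv^i xy^i z ∈ L for all i ≥ 0.
Hence L = {a^(2^n) : n ≥ 0} is not context-free. ∎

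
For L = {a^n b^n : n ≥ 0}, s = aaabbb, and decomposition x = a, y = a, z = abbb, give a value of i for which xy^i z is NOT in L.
i = 3

xy³z = a · aaa · abbb = aaaaabbb; aaaaabbb has 5 a's and 3 b's; 5 ≠ 3, so it is not in L.
(Other choices also work, e.g. i = 0, 2; only i = 1 is guaranteed to stay in L since xy¹z = s.)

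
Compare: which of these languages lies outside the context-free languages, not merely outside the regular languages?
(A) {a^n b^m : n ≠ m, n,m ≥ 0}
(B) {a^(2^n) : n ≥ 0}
(B) {a^(2^n) : n ≥ 0}

(B) {a^(2^n) : n ≥ 0} requires the CFL pumping lemma.

- {a^n b^m : n ≠ m, n,m ≥ 0} is context-free (but not regular)
  • Can be shown non-regular with the regular pumping lemma
  • After pumping a's, we can make n = m

- {a^(2^n) : n ≥ 0} is NOT context-free
  • Requires the CFL pumping lemma to prove
  • Gaps between powers of 2 grow exponentially

The CFL pumping lemma is "stronger" in that it can prove non-membership
in the larger class of context-free languages.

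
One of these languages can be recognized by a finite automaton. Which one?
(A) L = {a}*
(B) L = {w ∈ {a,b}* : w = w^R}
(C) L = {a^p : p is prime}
(A) {a}*

(A) L = {a}* is regular.

This can be recognized by a finite automaton (DFA/NFA).
Regular expressions like {a}* define regular languages.

The other choices are not regular:
- {w ∈ {a,b}* : w = w^R}: After pumping, the string is no longer symmetric
- {a^p : p is prime}: After pumping, the length becomes composite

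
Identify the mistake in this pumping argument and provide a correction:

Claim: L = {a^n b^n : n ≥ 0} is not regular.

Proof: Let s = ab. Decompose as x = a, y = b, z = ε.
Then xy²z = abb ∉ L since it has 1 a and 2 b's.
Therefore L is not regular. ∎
Error: The string s = ab might be shorter than the pumping length p.

Correction: Choose s = a^p b^p to ensure |s| ≥ p. Also, the decomposition is wrong: with |xy| ≤ p, y cannot include b's when s starts with p a's.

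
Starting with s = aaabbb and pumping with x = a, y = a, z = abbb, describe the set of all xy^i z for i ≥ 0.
{xy^i z : i ≥ 0} = {a^(2+i) b^3 : i ≥ 0} = {aabbb, aaabbb, aaaabbb, ...}

With x = a, y = a, z = abbb: Starting with aaabbb and pumping the second 'a', we get strings with 2+i a's followed by 3 b's for i = 0, 1, 2, ...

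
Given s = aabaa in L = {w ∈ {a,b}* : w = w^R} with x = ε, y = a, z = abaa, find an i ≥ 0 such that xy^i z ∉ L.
i = 2

xy²z = ε · aa · abaa = aaabaa; aaabaa reversed is aabaaa ≠ aaabaa, so it is not a palindrome and is not in L.
(Other choices also work, e.g. i = 0, 3; only i = 1 is guaranteed to stay in L since xy¹z = s.)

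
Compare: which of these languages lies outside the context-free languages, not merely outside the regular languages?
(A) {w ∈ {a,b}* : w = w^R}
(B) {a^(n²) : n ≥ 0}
(B) {a^(n²) : n ≥ 0}

(B) {a^(n²) : n ≥ 0} requires the CFL pumping lemma.

- {w ∈ {a,b}* : w = w^R} is context-free (but not regular)
  • Can be shown non-regular with the regular pumping lemma
  • After pumping, the string is no longer symmetric

- {a^(n²) : n ≥ 0} is NOT context-free
  • Requires the CFL pumping lemma to prove
  • Gaps between squares grow unboundedly

The CFL pumping lemma is "stronger" in that it can prove non-membership
in the larger class of context-free languages.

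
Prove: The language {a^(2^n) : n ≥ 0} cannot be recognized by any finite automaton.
Assume for contradiction that L is regular, and let p ≥ 1 be the pumping length given by the pumping lemma.
Choose s = a^(2^p). Then s ∈ L and |s| = 2^p ≥ p.
By the pumping lemma, s = xyz for some x, y, z with |xy| ≤ p, |y| ≥ 1, and xy^i z ∈ L for every i ≥ 0.
Here y = a^k for some k with 1 ≤ k ≤ |xy| ≤ p, and p < 2^p.

Take i = 2: |xy²z| = 2^p + k.
Now 2^p < 2^p + k ≤ 2^p + p < 2^p + 2^p = 2^(p+1).
So |xy²z| lies strictly between the consecutive powers of two 2^p and 2^(p+1), hence is not a power of 2, and xy²z ∉ L.

This contradicts the pumping lemma, which requires xy^i z ∈ L for all i ≥ 0.
Hence L = {a^(2^n) : n ≥ 0} is not regular. ∎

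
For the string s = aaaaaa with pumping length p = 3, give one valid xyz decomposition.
x = 'a', y = 'aa', z = 'aaa'

For s = aaaaaa and p = 3, one valid decomposition is:
- x = 'a' (length 1)
- y = 'aa' (length 2)
- z = 'aaa' (length 3)

Verification:
- xyz = 'a' + 'aa' + 'aaa' = aaaaaa ✓
- |xy| = 3 ≤ 3 ✓
- |y| = 2 > 0 ✓

All pumping lemma constraints are satisfied.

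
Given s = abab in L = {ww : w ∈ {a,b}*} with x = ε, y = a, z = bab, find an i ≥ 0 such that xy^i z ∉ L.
i = 3

xy³z = ε · aaa · bab = aaabab; aaabab has length 6; its halves are aaa and bab, which differ, so it is not in L.
(Other choices also work, e.g. i = 0, 2; only i = 1 is guaranteed to stay in L since xy¹z = s.)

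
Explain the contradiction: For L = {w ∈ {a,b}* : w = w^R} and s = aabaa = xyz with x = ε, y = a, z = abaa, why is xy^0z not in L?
xy⁰z = abaa ∉ L

Pumping with i = 0 replaces y = a by y⁰ = ε:
- Original: s = xyz = aabaa; aabaa reversed is aabaa, the same string, so it is a palindrome and is in L
- Pumped: xy⁰z = ε · ε · abaa = abaa
- abaa reversed is aaba ≠ abaa, so it is not a palindrome and is not in L

The pumping lemma would require xy⁰z ∈ L, so this decomposition yields a contradiction.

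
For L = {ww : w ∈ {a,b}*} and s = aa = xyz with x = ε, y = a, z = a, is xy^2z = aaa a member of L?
No

xy²z = ε · aa · a = aaa.
aaa has odd length 3, so it cannot be written as ww and is not in L.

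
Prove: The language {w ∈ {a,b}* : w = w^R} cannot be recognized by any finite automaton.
Assume for contradiction that L is regular, and let p ≥ 1 be the pumping length given by the pumping lemma.
Choose s = a^p b a^p. Then s ∈ L (it reads the same in both directions) and |s| = 2p + 1 ≥ p.
By the pumping lemma, s = xyz for some x, y, z with |xy| ≤ p, |y| ≥ 1, and xy^i z ∈ L for every i ≥ 0.
Since |xy| ≤ p and the first p symbols of s are all a's, y = a^k for some k with 1 ≤ k ≤ p.

Take i = 2: xy²z = a^(p + k) b a^p.
Its reversal is a^p b a^(p + k). These differ because the block of a's before the unique b has length p + k in one and p in the other, and p + k ≠ p since k ≥ 1. So xy²z is not a palindrome, i.e. xy²z ∉ L.

This contradicts the pumping lemma, which requires xy^i z ∈ L for all i ≥ 0.
Hence L = {w ∈ {a,b}* : w = w^R} is not regular. ∎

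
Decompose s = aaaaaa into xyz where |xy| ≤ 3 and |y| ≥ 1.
x = '', y = 'aaa', z = 'aaa'

For s = aaaaaa and p = 3, one valid decomposition is:
- x = '' (length 0)
- y = 'aaa' (length 3)
- z = 'aaa' (length 3)

Verification:
- xyz = '' + 'aaa' + 'aaa' = aaaaaa ✓
- |xy| = 3 ≤ 3 ✓
- |y| = 3 > 0 ✓

All pumping lemma constraints are satisfied.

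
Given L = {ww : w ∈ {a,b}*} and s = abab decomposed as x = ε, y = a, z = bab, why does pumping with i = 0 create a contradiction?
xy⁰z = bab ∉ L

Pumping with i = 0 replaces y = a by y⁰ = ε:
- Original: s = xyz = abab; abab splits into halves ab · ab, which are equal, so it is in L (w = ab)
- Pumped: xy⁰z = ε · ε · bab = bab
- bab has odd length 3, so it cannot be written as ww and is not in L

The pumping lemma would require xy⁰z ∈ L, so this decomposition yields a contradiction.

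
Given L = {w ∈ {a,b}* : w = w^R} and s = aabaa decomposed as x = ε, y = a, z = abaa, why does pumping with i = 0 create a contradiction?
xy⁰z = abaa ∉ L

Pumping with i = 0 replaces y = a by y⁰ = ε:
- Original: s = xyz = aabaa; aabaa reversed is aabaa, the same string, so it is a palindrome and is in L
- Pumped: xy⁰z = ε · ε · abaa = abaa
- abaa reversed is aaba ≠ abaa, so it is not a palindrome and is not in L

The pumping lemma would require xy⁰z ∈ L, so this decomposition yields a contradiction.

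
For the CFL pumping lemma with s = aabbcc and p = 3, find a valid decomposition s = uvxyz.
u='aa', v='b', x='b', y='c', z='c'

For s = aabbcc with pumping length p = 3:

One valid decomposition:
- u = 'aa'
- v = 'b'
- x = 'b'
- y = 'c'
- z = 'c'

Verification:
- uvxyz = 'aa' + 'b' + 'b' + 'c' + 'c' = aabbcc ✓
- |vxy| = |'bbc'| = 3 ≤ 3 ✓
- |vy| = |'bc'| = 2 > 0 ✓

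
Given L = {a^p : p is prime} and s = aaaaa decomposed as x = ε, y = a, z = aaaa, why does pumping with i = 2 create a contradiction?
xy²z = aaaaaa ∉ L

Pumping with i = 2 replaces y = a by y² = aa:
- Original: s = xyz = aaaaa; aaaaa has length 5, which is prime, so it is in L
- Pumped: xy²z = ε · aa · aaaa = aaaaaa
- aaaaaa has length 6 = 2 × 3, which is not prime, so it is not in L

The pumping lemma would require xy²z ∈ L, so this decomposition yields a contradiction.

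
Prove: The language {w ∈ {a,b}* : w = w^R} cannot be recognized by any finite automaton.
Assume for contradiction that L is regular, and let p ≥ 1 be the pumping length given by the pumping lemma.
Choose s = a^p b a^p. Then s ∈ L (it reads the same in both directions) and |s| = 2p + 1 ≥ p.
By the pumping lemma, s = xyz for some x, y, z with |xy| ≤ p, |y| ≥ 1, and xy^i z ∈ L for every i ≥ 0.
Since |xy| ≤ p and the first p symbols of s are all a's, y = a^k for some k with 1 ≤ k ≤ p.

Take i = 0: xy⁰z = a^(p − k) b a^p.
Its reversal is a^p b a^(p − k). These differ because the block of a's before the unique b has length p − k in one and p in the other, and p − k ≠ p since k ≥ 1. So xy⁰z is not a palindrome, i.e. xy⁰z ∉ L.

This contradicts the pumping lemma, which requires xy^i z ∈ L for all i ≥ 0.
Hence L = {w ∈ {a,b}* : w = w^R} is not regular. ∎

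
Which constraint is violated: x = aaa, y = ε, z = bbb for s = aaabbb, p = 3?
Violated: |y| > 0

The decomposition x = aaa, y = ε, z = bbb for s = aaabbb with p = 3
violates the constraint: |y| > 0

|y| = 0, but the pumping lemma requires |y| > 0 (y must be non-empty).

Pumping lemma constraints:
1. xyz = s (decomposition is valid)
2. |xy| ≤ p
3. |y| > 0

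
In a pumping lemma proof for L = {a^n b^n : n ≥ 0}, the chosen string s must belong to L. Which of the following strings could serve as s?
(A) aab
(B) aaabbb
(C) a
(B) aaabbb

The pumping lemma is applied to a string s that lies in L, so first check membership of each option:
- (A) aab has 2 a's and 1 b's; 2 ≠ 1, so it is not in L ✗
- (B) aaabbb = a^3 b^3 has equal counts (3 = 3), so it is in L ✓
- (C) a has 1 a's and 0 b's; 1 ≠ 0, so it is not in L ✗

Only (B) aaabbb is in L, so it is the only candidate that could play the role of s.
(In a complete proof one picks s in terms of the pumping length p so that |s| ≥ p is guaranteed; a fixed string like aaabbb illustrates the shape of such an s.)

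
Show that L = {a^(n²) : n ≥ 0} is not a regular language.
Assume for contradiction that L is regular, and let p ≥ 1 be the pumping length given by the pumping lemma.
Choose s = a^(p²). Then s ∈ L and |s| = p² ≥ p.
By the pumping lemma, s = xyz for some x, y, z with |xy| ≤ p, |y| ≥ 1, and xy^i z ∈ L for every i ≥ 0.
Here y = a^k for some k with 1 ≤ k ≤ |xy| ≤ p.

Take i = 2: |xy²z| = p² + k.
Now p² < p² + k ≤ p² + p < p² + 2p + 1 = (p + 1)².
So |xy²z| lies strictly between the consecutive squares p² and (p + 1)², hence is not a perfect square, and xy²z ∉ L.

This contradicts the pumping lemma, which requires xy^i z ∈ L for all i ≥ 0.
Hence L = {a^(n²) : n ≥ 0} is not regular. ∎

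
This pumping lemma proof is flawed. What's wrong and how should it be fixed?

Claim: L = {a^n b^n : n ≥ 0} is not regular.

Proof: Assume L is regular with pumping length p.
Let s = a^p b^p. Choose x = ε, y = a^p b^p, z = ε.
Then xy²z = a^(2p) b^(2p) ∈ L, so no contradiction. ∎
Error: The decomposition violates |xy| ≤ p. With y = a^p b^p, |xy| = |y| = 2p > p. (The proof also miscomputes xy²z, which would be a^p b^p a^p b^p rather than a^(2p) b^(2p), and it wrongly treats one harmless decomposition as settling the matter — the prover does not get to choose the decomposition.)

Correction: The pumping lemma requires |xy| ≤ p, and the argument must handle every decomposition satisfying |xy| ≤ p, |y| ≥ 1. Since s starts with p a's, any such y consists only of a's, say y = a^k with k ≥ 1. Then xy²z = a^(p+k) b^p has unequal numbers of a's and b's, so xy²z ∉ L — the required contradiction.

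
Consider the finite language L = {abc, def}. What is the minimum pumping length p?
p = 4

For a finite language L, the pumping lemma holds vacuously if p > max|s| for s ∈ L.

The longest string in L = {abc, def} has length 3.
If p = 4, then no string s ∈ L has |s| ≥ p, so the condition is vacuously true.

The minimum pumping length is p = 4.

Why no smaller p works: for any p ≤ 3, the longest string s ∈ L has |s| = 3 ≥ p, so it would
have to be pumpable; but pumping up (i = 2, 3, ...) produces ever longer strings, which cannot all lie in the
finite language L. So the pumping property fails for every p ≤ 3.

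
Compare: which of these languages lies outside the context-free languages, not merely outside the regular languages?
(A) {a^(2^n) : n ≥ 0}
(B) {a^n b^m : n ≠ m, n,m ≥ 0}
(A) {a^(2^n) : n ≥ 0}

(A) {a^(2^n) : n ≥ 0} requires the CFL pumping lemma.

- {a^n b^m : n ≠ m, n,m ≥ 0} is context-free (but not regular)
  • Can be shown non-regular with the regular pumping lemma
  • After pumping a's, we can make n = m

- {a^(2^n) : n ≥ 0} is NOT context-free
  • Requires the CFL pumping lemma to prove
  • Gaps between powers of 2 grow exponentially

The CFL pumping lemma is "stronger" in that it can prove non-membership
in the larger class of context-free languages.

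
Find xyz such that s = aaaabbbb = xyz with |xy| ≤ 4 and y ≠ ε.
x = 'aa', y = 'aa', z = 'bbbb'

For s = aaaabbbb and p = 4, one valid decomposition is:
- x = 'aa' (length 2)
- y = 'aa' (length 2)
- z = 'bbbb' (length 4)

Verification:
- xyz = 'aa' + 'aa' + 'bbbb' = aaaabbbb ✓
- |xy| = 4 ≤ 4 ✓
- |y| = 2 > 0 ✓

All pumping lemma constraints are satisfied.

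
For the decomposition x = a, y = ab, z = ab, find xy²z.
aababab

Given x = 'a', y = 'ab', z = 'ab' and i = 2:

xy^2z = x + y·y·...·y (2 times) + z
       = 'a' + 'ab'^2 + 'ab'
       = 'a' + 'abab' + 'ab'
       = 'aababab'

The pumped string is 'aababab' with length 7.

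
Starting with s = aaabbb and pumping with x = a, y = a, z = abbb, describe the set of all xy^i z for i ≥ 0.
{xy^i z : i ≥ 0} = {a^(2+i) b^3 : i ≥ 0} = {aabbb, aaabbb, aaaabbb, ...}

With x = a, y = a, z = abbb: Starting with aaabbb and pumping the second 'a', we get strings with 2+i a's followed by 3 b's for i = 0, 1, 2, ...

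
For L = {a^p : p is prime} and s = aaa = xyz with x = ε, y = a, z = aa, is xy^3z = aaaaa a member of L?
Yes

xy³z = ε · aaa · aa = aaaaa.
aaaaa has length 5, which is prime, so it is in L.
(A single pumped string landing in L is not a contradiction by itself; a non-regularity proof needs some i for which xy^i z ∉ L, for every admissible decomposition.)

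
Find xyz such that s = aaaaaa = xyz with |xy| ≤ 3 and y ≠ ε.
x = 'aa', y = 'a', z = 'aaa'

For s = aaaaaa and p = 3, one valid decomposition is:
- x = 'aa' (length 2)
- y = 'a' (length 1)
- z = 'aaa' (length 3)

Verification:
- xyz = 'aa' + 'a' + 'aaa' = aaaaaa ✓
- |xy| = 3 ≤ 3 ✓
- |y| = 1 > 0 ✓

All pumping lemma constraints are satisfied.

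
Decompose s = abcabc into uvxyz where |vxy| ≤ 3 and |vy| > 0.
u='ab', v='c', x='a', y='b', z='c'

For s = abcabc with pumping length p = 3:

One valid decomposition:
- u = 'ab'
- v = 'c'
- x = 'a'
- y = 'b'
- z = 'c'

Verification:
- uvxyz = 'ab' + 'c' + 'a' + 'b' + 'c' = abcabc ✓
- |vxy| = |'cab'| = 3 ≤ 3 ✓
- |vy| = |'cb'| = 2 > 0 ✓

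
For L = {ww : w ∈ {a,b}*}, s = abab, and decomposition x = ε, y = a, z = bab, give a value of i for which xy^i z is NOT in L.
i = 3

xy³z = ε · aaa · bab = aaabab; aaabab has length 6; its halves are aaa and bab, which differ, so it is not in L.
(Other choices also work, e.g. i = 0, 2; only i = 1 is guaranteed to stay in L since xy¹z = s.)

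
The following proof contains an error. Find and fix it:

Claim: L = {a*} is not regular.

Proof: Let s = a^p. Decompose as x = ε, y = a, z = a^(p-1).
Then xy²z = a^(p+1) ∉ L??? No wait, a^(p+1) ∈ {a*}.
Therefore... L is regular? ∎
Error: The proof attempts to show a*  is not regular, but a* IS regular!

Correction: a* is a regular language (recognized by a simple DFA with one accepting state and self-loop on 'a'). The pumping lemma can only prove non-regularity, not regularity. For regular languages, pumping always works.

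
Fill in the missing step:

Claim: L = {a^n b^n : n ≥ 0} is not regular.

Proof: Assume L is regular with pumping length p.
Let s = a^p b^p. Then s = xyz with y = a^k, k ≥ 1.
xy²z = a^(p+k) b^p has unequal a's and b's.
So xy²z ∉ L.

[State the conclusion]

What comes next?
This contradicts the pumping lemma for regular languages,
which guarantees xy^i z ∈ L for all i ≥ 0.

Since our assumption that L is regular leads to a contradiction,
we conclude that L = {a^n b^n : n ≥ 0} is NOT regular. ∎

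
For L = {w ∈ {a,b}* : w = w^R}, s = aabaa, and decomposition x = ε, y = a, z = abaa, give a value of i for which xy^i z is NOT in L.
i = 0

xy⁰z = ε · ε · abaa = abaa; abaa reversed is aaba ≠ abaa, so it is not a palindrome and is not in L.
(Other choices also work, e.g. i = 2, 3; only i = 1 is guaranteed to stay in L since xy¹z = s.)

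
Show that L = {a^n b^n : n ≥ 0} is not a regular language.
Assume for contradiction that L is regular, and let p ≥ 1 be the pumping length given by the pumping lemma.
Choose s = a^p b^p. Then s ∈ L and |s| = 2p ≥ p.
By the pumping lemma, s = xyz for some x, y, z with |xy| ≤ p, |y| ≥ 1, and xy^i z ∈ L for every i ≥ 0.
Since |xy| ≤ p and the first p symbols of s are all a's, we must have y = a^k for some k with 1 ≤ k ≤ p.

Take i = 0: xy⁰z = a^(p − k) b^p.
This string has p − k a's but p b's, and p − k < p because k ≥ 1. So xy⁰z ∉ L.

This contradicts the pumping lemma, which requires xy^i z ∈ L for all i ≥ 0.
Hence L = {a^n b^n : n ≥ 0} is not regular. ∎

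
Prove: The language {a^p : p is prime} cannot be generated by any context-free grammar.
Assume for contradiction that L is context-free, and let p ≥ 1 be the pumping length given by the pumping lemma for CFLs.
Choose a prime q with q ≥ p and let s = a^q. Then s ∈ L and |s| = q ≥ p.
By the CFL pumping lemma, s = uvxyz for some u, v, x, y, z with |vxy| ≤ p, |vy| ≥ 1, and uv^i xy^i z ∈ L for every i ≥ 0.
All symbols are a's, so only lengths matter: let k = |vy|, with 1 ≤ k ≤ p. Then |uv^i xy^i z| = q + (i − 1)k.

Take i = q + 1: the length is q + qk = q(k + 1).
Both factors satisfy q ≥ 2 and k + 1 ≥ 2, so q(k + 1) is composite and uv^(q+1) xy^(q+1) z ∉ L.

This contradicts the CFL pumping lemma, which requires uv^i xy^i z ∈ L for all i ≥ 0.
Hence L = {a^p : p is prime} is not context-free. ∎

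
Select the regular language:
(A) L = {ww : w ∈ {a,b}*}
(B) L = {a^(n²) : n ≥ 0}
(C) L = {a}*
(C) {a}*

(C) L = {a}* is regular.

This can be recognized by a finite automaton (DFA/NFA).
Regular expressions like {a}* define regular languages.

The other choices are not regular:
- {ww : w ∈ {a,b}*}: After pumping, the two halves no longer match
- {a^(n²) : n ≥ 0}: After pumping, length is no longer a perfect square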